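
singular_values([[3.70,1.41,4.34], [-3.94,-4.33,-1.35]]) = [7.87, 2.96]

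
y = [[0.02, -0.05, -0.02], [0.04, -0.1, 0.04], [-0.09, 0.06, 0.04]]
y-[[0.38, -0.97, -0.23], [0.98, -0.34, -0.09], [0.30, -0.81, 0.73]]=[[-0.36,0.92,0.21], [-0.94,0.24,0.13], [-0.39,0.87,-0.69]]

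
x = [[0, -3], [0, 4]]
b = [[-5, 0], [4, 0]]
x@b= [[-12, 0], [16, 0]]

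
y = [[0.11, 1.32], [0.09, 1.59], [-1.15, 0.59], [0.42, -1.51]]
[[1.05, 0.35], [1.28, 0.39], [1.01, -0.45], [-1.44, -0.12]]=y @ [[-0.45, 0.50],[0.83, 0.22]]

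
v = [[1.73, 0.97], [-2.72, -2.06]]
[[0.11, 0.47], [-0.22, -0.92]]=v@[[0.02, 0.08], [0.08, 0.34]]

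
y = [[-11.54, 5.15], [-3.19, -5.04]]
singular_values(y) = [12.67, 5.89]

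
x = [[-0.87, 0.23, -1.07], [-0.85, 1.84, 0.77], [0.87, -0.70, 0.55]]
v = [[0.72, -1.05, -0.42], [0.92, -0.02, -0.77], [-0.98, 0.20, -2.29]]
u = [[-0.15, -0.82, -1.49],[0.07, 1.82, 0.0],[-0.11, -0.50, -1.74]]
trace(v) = -1.59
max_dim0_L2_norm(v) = 2.45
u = x + v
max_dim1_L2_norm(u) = 1.82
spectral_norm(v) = 2.53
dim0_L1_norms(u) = [0.33, 3.14, 3.23]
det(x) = -0.01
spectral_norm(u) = 2.63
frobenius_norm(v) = 3.08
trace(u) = -0.07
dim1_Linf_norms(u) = [1.49, 1.82, 1.74]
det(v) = -2.93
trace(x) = 1.52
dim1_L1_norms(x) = [2.17, 3.46, 2.12]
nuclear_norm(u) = 4.27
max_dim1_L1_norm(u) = 2.46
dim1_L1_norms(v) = [2.19, 1.71, 3.47]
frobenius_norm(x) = 2.86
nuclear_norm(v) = 4.85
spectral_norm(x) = 2.37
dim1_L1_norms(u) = [2.46, 1.89, 2.35]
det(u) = 0.13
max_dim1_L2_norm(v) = 2.5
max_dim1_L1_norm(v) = 3.47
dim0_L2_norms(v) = [1.52, 1.07, 2.45]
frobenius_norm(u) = 3.09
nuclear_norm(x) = 3.98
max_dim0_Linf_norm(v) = 2.29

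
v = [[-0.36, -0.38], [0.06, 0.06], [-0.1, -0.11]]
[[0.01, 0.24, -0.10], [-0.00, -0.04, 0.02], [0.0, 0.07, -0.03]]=v @ [[-0.46, -0.35, 0.01], [0.41, -0.31, 0.25]]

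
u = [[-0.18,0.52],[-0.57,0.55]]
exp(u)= [[0.68, 0.61], [-0.67, 1.53]]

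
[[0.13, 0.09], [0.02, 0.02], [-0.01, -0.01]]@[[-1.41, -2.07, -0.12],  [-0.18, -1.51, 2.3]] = [[-0.2, -0.4, 0.19], [-0.03, -0.07, 0.04], [0.02, 0.04, -0.02]]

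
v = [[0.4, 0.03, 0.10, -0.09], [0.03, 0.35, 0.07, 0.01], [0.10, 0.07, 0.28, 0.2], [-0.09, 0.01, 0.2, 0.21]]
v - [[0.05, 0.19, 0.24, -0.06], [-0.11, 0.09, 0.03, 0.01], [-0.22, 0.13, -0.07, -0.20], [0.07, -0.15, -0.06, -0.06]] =[[0.35, -0.16, -0.14, -0.03],  [0.14, 0.26, 0.04, 0.00],  [0.32, -0.06, 0.35, 0.4],  [-0.16, 0.16, 0.26, 0.27]]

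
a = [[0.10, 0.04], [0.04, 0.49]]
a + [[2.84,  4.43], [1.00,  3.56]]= [[2.94, 4.47], [1.04, 4.05]]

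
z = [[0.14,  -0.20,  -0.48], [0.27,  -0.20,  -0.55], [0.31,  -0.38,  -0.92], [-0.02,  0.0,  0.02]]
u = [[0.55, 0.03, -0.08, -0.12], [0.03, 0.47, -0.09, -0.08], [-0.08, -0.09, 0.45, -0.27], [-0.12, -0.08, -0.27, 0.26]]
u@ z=[[0.06, -0.09, -0.21], [0.10, -0.07, -0.19], [0.11, -0.14, -0.33], [-0.13, 0.14, 0.36]]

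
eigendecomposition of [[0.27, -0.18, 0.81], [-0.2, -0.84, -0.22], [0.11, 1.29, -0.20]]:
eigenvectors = [[0.65, 0.92, -0.92], [0.23, -0.13, 0.12], [-0.73, -0.36, 0.38]]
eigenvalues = [-0.71, -0.02, -0.05]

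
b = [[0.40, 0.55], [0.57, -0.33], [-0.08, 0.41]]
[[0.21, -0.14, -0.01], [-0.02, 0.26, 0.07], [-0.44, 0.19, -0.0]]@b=[[0.01, 0.16], [0.13, -0.07], [-0.07, -0.3]]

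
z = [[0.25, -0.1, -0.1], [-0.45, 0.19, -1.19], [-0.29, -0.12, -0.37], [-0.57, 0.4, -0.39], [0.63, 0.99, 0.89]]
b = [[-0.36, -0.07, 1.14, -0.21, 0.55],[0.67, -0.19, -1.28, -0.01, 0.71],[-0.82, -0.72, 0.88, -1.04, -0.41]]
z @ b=[[-0.08,0.07,0.32,0.05,0.11], [1.27,0.85,-1.80,1.33,0.38], [0.33,0.31,-0.50,0.45,-0.09], [0.79,0.24,-1.5,0.52,0.13], [-0.29,-0.87,0.23,-1.07,0.68]]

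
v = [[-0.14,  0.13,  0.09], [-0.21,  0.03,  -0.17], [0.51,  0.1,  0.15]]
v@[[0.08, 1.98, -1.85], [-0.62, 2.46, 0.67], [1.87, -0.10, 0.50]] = [[0.08,0.03,0.39], [-0.35,-0.32,0.32], [0.26,1.24,-0.8]]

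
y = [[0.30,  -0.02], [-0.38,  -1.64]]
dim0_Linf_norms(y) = [0.38, 1.64]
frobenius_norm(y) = 1.71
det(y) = -0.50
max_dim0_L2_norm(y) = 1.64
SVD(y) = [[-0.03, 1.00], [1.0, 0.03]] @ diag([1.6841618408269579, 0.2966460751507624]) @ [[-0.23, -0.97],[0.97, -0.23]]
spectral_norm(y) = 1.68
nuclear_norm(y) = 1.98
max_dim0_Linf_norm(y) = 1.64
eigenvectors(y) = [[0.98, 0.01], [-0.19, 1.0]]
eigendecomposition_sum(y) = [[0.3, -0.0], [-0.06, 0.0]] + [[-0.00, -0.02], [-0.32, -1.64]]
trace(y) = -1.34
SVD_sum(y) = [[0.01,0.05], [-0.39,-1.64]] + [[0.29, -0.07], [0.01, -0.0]]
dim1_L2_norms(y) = [0.3, 1.68]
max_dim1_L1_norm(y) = 2.02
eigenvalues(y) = [0.3, -1.64]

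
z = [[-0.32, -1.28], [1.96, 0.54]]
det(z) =2.336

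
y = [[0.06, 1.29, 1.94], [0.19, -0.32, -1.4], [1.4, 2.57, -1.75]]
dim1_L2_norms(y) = [2.33, 1.45, 3.41]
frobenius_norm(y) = 4.38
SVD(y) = [[0.1, 0.86, -0.49], [-0.22, -0.46, -0.86], [-0.97, 0.19, 0.14]] @ diag([3.4712001257949328, 2.666075116358275, 0.0036277563933180723]) @ [[-0.40, -0.66, 0.63], [0.09, 0.66, 0.75], [0.91, -0.36, 0.21]]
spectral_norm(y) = 3.47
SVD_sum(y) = [[-0.14, -0.23, 0.22], [0.30, 0.50, -0.48], [1.35, 2.23, -2.14]] + [[0.2, 1.52, 1.72], [-0.11, -0.82, -0.92], [0.05, 0.34, 0.39]] + [[-0.0, 0.00, -0.00], [-0.0, 0.0, -0.00], [0.0, -0.0, 0.00]]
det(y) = -0.03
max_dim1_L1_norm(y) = 5.72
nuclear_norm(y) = 6.14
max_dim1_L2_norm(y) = 3.41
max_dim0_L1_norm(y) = 5.09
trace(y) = -2.01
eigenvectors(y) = [[(0.91+0j), (0.85+0j), (0.85-0j)], [(-0.36+0j), -0.51+0.01j, (-0.51-0.01j)], [(0.2+0j), (-0.12+0.07j), -0.12-0.07j]]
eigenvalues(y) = [(-0.03+0j), (-0.99+0.17j), (-0.99-0.17j)]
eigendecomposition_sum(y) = [[(-0.14+0j), -0.25+0.00j, 0.04+0.00j], [0.06-0.00j, 0.10-0.00j, (-0.02-0j)], [(-0.03+0j), (-0.06+0j), 0.01+0.00j]] + [[(0.1-9.13j), (0.77-17.81j), (0.95+9.27j)], [0.07+5.42j, (-0.21+10.58j), -0.69-5.48j], [(0.72+1.34j), 1.31+2.66j, (-0.88-1.28j)]] + [[(0.1+9.13j),(0.77+17.81j),0.95-9.27j], [(0.07-5.42j),-0.21-10.58j,-0.69+5.48j], [(0.72-1.34j),(1.31-2.66j),(-0.88+1.28j)]]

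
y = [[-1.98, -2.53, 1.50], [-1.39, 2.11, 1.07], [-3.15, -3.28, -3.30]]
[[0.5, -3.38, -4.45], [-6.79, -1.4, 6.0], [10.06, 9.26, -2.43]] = y @[[0.67, -0.55, -1.14], [-1.83, 0.26, 2.35], [-1.87, -2.54, -0.51]]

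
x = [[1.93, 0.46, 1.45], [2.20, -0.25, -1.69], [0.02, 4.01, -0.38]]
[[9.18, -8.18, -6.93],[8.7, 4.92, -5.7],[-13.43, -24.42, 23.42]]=x@[[4.57, -0.63, -3.46],[-3.25, -6.35, 5.67],[1.28, -2.79, -1.97]]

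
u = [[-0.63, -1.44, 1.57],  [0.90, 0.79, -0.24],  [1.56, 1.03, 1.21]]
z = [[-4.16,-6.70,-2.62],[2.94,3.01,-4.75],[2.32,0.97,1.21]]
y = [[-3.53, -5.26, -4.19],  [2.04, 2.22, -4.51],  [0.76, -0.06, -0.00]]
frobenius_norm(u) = 3.37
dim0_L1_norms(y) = [6.33, 7.54, 8.7]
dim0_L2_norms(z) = [5.6, 7.41, 5.56]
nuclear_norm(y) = 13.68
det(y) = 26.57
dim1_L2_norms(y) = [7.6, 5.42, 0.76]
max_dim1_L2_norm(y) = 7.6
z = y + u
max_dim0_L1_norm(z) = 10.68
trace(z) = 0.06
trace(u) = 1.37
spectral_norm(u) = 2.64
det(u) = 0.87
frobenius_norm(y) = 9.36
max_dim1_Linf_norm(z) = 6.7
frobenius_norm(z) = 10.82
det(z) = 74.17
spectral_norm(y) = 7.60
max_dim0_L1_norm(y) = 8.7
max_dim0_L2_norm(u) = 2.0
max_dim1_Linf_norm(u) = 1.57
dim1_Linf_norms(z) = [6.7, 4.75, 2.32]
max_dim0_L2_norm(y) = 6.16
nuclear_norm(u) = 4.89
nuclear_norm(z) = 16.19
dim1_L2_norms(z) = [8.31, 6.35, 2.79]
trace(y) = -1.31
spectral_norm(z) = 9.17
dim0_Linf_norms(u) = [1.56, 1.44, 1.57]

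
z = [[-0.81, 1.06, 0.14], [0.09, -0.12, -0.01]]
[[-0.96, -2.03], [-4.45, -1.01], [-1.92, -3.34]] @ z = [[0.59, -0.77, -0.11], [3.51, -4.6, -0.61], [1.25, -1.63, -0.24]]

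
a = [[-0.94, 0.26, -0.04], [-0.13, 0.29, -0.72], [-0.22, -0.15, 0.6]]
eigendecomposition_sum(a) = [[-0.95, 0.22, 0.08],[-0.20, 0.05, 0.02],[-0.16, 0.04, 0.01]] + [[-0.00, 0.0, 0.00], [-0.00, 0.0, 0.00], [-0.00, 0.00, 0.0]] + [[0.01, 0.04, -0.12], [0.07, 0.24, -0.74], [-0.06, -0.19, 0.58]]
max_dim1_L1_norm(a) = 1.24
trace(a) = -0.05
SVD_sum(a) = [[-0.56, 0.31, -0.46],[-0.45, 0.25, -0.37],[0.18, -0.10, 0.15]] + [[-0.38, -0.05, 0.42], [0.31, 0.04, -0.35], [-0.40, -0.05, 0.45]] + [[-0.0, -0.00, -0.0], [0.0, 0.00, 0.0], [0.0, 0.0, 0.00]]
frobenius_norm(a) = 1.42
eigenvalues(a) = [-0.89, 0.01, 0.84]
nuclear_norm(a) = 2.00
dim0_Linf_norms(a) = [0.94, 0.29, 0.72]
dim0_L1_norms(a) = [1.29, 0.7, 1.36]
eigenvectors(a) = [[0.96, -0.24, -0.13], [0.21, -0.92, -0.78], [0.16, -0.32, 0.61]]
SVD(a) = [[-0.76, 0.6, -0.26], [-0.6, -0.50, 0.63], [0.24, 0.63, 0.74]] @ diag([1.042154042642414, 0.957600969441096, 0.003915958317734131]) @ [[0.71,  -0.39,  0.59], [-0.66,  -0.09,  0.74], [0.24,  0.92,  0.32]]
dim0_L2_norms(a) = [0.97, 0.42, 0.94]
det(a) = -0.00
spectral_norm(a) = 1.04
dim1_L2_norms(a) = [0.98, 0.79, 0.66]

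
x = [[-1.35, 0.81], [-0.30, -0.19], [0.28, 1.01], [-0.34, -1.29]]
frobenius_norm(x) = 2.34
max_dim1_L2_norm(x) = 1.57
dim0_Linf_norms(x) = [1.35, 1.29]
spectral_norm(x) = 1.86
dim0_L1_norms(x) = [2.27, 3.3]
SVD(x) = [[0.59, 0.79], [-0.06, 0.24], [0.49, -0.35], [-0.63, 0.44]] @ diag([1.8574947461316222, 1.4256974672396037]) @ [[-0.23,0.97], [-0.97,-0.23]]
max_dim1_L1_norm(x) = 2.16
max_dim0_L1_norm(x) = 3.3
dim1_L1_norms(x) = [2.16, 0.49, 1.29, 1.63]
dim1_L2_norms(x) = [1.57, 0.36, 1.05, 1.33]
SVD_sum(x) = [[-0.25, 1.07], [0.03, -0.11], [-0.21, 0.90], [0.27, -1.15]] + [[-1.1, -0.26], [-0.33, -0.08], [0.49, 0.11], [-0.61, -0.14]]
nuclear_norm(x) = 3.28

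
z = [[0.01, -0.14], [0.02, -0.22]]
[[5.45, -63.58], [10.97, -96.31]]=z@[[560.8, 838.22], [1.11, 513.98]]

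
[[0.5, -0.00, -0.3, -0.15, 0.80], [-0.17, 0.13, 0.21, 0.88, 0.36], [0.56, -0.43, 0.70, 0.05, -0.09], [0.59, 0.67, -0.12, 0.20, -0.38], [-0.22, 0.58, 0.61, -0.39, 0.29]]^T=[[0.50, -0.17, 0.56, 0.59, -0.22], [-0.0, 0.13, -0.43, 0.67, 0.58], [-0.30, 0.21, 0.7, -0.12, 0.61], [-0.15, 0.88, 0.05, 0.20, -0.39], [0.80, 0.36, -0.09, -0.38, 0.29]]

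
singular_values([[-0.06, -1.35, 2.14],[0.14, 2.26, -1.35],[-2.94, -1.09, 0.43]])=[3.97, 2.62, 0.83]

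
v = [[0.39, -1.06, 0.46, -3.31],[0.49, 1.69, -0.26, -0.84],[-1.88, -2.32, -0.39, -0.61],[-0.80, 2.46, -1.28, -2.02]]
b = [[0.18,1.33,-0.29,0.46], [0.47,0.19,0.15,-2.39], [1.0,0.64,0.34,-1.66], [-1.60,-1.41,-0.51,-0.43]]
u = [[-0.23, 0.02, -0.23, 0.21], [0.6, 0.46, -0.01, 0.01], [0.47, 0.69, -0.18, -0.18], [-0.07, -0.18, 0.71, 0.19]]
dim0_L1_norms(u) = [1.37, 1.35, 1.13, 0.59]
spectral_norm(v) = 4.24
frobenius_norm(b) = 4.17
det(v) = -0.04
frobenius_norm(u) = 1.44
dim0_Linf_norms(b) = [1.6, 1.41, 0.51, 2.39]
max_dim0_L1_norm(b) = 4.94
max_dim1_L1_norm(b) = 3.95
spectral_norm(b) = 3.19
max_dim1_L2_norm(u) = 0.87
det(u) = -0.04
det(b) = -0.00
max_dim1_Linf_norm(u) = 0.71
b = u @ v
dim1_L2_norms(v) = [3.53, 1.97, 3.07, 3.52]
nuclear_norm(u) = 2.38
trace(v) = -0.33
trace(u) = 0.24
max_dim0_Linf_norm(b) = 2.39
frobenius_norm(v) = 6.18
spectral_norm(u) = 1.19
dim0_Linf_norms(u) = [0.6, 0.69, 0.71, 0.21]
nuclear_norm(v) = 10.39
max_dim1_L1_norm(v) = 6.56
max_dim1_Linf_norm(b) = 2.39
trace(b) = 0.28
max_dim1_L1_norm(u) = 1.52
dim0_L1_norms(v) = [3.56, 7.53, 2.39, 6.78]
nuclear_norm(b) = 6.61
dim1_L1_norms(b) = [2.26, 3.2, 3.64, 3.95]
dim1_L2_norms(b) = [1.45, 2.45, 2.07, 2.23]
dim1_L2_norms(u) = [0.39, 0.76, 0.87, 0.76]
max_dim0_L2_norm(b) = 2.98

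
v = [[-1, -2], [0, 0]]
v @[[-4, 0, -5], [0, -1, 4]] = [[4, 2, -3], [0, 0, 0]]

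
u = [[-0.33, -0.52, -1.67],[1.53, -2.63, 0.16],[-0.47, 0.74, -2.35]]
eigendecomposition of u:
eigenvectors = [[(0.25+0j), (-0.73+0j), (-0.73-0j)], [(-0.71+0j), (-0.66+0.14j), -0.66-0.14j], [(0.66+0j), (-0.08+0.1j), -0.08-0.10j]]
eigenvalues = [(-3.32+0j), (-1+0.33j), (-1-0.33j)]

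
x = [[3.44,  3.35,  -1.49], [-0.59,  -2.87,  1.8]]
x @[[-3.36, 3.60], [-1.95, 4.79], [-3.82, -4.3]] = [[-12.4, 34.84], [0.70, -23.61]]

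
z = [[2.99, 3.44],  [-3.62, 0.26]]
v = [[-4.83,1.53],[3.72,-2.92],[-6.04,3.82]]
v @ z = [[-19.98, -16.22], [21.69, 12.04], [-31.89, -19.78]]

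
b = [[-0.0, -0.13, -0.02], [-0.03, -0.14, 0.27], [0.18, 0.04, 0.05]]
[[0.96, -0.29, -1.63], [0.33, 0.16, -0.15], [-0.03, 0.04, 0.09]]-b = [[0.96,-0.16,-1.61], [0.36,0.30,-0.42], [-0.21,0.0,0.04]]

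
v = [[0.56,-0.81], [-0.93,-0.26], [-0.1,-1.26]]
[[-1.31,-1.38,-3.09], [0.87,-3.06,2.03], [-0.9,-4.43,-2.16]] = v@[[-1.16, 2.36, -2.72], [0.81, 3.33, 1.93]]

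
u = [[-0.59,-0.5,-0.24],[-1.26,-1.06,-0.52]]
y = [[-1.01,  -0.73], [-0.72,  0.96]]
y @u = [[1.52,1.28,0.62], [-0.78,-0.66,-0.33]]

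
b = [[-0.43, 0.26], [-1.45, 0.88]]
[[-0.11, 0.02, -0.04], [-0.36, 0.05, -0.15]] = b @ [[0.19, -0.03, 0.08], [-0.1, 0.01, -0.04]]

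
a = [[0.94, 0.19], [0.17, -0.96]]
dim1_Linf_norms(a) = [0.94, 0.96]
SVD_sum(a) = [[0.14, 0.44],[-0.26, -0.83]] + [[0.80, -0.25], [0.43, -0.13]]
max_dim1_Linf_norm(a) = 0.96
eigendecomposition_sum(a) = [[0.95,0.09], [0.08,0.01]] + [[-0.01,0.10], [0.09,-0.97]]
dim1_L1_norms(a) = [1.13, 1.13]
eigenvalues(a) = [0.96, -0.98]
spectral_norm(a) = 0.98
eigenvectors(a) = [[1.00, -0.10], [0.09, 1.00]]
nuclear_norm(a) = 1.93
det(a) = -0.93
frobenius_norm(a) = 1.37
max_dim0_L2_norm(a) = 0.98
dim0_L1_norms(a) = [1.11, 1.15]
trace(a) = -0.02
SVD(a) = [[-0.47,  0.88],[0.88,  0.47]] @ diag([0.9810444057627559, 0.9527601345152941]) @ [[-0.29, -0.96], [0.96, -0.29]]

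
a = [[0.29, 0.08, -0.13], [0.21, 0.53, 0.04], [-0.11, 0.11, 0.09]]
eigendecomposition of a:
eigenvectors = [[-0.19,-0.63,0.45], [-0.97,0.56,-0.24], [-0.18,0.54,0.86]]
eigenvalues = [0.58, 0.33, 0.0]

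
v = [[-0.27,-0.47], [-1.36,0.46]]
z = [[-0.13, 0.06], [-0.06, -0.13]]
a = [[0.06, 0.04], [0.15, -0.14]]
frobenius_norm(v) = 1.53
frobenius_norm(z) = 0.20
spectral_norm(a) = 0.21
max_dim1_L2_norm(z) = 0.14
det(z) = 0.02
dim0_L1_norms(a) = [0.21, 0.18]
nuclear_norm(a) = 0.28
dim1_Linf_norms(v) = [0.47, 1.36]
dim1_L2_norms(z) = [0.14, 0.14]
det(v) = -0.76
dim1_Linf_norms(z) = [0.13, 0.13]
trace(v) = 0.19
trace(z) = -0.26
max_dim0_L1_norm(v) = 1.63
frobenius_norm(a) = 0.22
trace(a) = -0.08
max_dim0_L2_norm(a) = 0.16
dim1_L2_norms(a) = [0.07, 0.21]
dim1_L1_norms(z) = [0.19, 0.19]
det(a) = -0.01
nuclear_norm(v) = 1.97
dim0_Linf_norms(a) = [0.15, 0.14]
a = v @ z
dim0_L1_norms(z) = [0.19, 0.19]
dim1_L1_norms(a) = [0.1, 0.29]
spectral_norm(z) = 0.14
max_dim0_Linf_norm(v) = 1.36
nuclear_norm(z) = 0.29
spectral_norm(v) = 1.44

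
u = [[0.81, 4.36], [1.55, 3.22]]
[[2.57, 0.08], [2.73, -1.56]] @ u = [[2.21, 11.46], [-0.21, 6.88]]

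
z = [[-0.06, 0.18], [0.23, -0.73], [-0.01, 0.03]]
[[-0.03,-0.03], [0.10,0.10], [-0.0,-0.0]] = z@[[0.19, 0.19], [-0.08, -0.08]]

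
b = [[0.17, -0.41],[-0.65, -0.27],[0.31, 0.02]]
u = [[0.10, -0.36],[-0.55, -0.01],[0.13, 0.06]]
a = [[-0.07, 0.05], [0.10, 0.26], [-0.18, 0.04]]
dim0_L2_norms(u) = [0.57, 0.37]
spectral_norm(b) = 0.76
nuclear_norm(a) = 0.48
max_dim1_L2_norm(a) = 0.28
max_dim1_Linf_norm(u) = 0.55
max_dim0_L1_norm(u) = 0.78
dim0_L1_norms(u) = [0.78, 0.43]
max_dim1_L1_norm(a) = 0.36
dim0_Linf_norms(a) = [0.18, 0.26]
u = b + a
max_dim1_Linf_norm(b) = 0.65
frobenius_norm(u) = 0.68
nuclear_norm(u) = 0.94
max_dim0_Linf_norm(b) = 0.65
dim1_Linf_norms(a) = [0.07, 0.26, 0.18]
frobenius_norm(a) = 0.34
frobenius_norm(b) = 0.89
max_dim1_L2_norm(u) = 0.55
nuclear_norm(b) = 1.22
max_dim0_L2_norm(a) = 0.27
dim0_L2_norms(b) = [0.74, 0.49]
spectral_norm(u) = 0.58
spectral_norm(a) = 0.28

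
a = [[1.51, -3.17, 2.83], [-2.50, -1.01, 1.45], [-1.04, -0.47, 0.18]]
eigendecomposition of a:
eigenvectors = [[0.80+0.00j, -0.36+0.04j, -0.36-0.04j], [-0.56+0.00j, (-0.77+0j), (-0.77-0j)], [(-0.2+0j), -0.52-0.07j, (-0.52+0.07j)]]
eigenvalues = [(3.04+0j), (-1.18+0.26j), (-1.18-0.26j)]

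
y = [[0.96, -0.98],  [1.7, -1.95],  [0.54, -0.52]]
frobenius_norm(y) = 3.02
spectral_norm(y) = 3.02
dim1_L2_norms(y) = [1.37, 2.59, 0.75]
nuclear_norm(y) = 3.11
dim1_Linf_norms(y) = [0.98, 1.95, 0.54]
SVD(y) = [[-0.45, 0.63],[-0.86, -0.50],[-0.25, 0.59]] @ diag([3.0213612833743166, 0.08874680459993543]) @ [[-0.67, 0.74],[0.74, 0.67]]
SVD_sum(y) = [[0.92, -1.02], [1.73, -1.92], [0.50, -0.56]] + [[0.04,0.04], [-0.03,-0.03], [0.04,0.04]]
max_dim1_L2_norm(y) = 2.59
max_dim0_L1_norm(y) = 3.45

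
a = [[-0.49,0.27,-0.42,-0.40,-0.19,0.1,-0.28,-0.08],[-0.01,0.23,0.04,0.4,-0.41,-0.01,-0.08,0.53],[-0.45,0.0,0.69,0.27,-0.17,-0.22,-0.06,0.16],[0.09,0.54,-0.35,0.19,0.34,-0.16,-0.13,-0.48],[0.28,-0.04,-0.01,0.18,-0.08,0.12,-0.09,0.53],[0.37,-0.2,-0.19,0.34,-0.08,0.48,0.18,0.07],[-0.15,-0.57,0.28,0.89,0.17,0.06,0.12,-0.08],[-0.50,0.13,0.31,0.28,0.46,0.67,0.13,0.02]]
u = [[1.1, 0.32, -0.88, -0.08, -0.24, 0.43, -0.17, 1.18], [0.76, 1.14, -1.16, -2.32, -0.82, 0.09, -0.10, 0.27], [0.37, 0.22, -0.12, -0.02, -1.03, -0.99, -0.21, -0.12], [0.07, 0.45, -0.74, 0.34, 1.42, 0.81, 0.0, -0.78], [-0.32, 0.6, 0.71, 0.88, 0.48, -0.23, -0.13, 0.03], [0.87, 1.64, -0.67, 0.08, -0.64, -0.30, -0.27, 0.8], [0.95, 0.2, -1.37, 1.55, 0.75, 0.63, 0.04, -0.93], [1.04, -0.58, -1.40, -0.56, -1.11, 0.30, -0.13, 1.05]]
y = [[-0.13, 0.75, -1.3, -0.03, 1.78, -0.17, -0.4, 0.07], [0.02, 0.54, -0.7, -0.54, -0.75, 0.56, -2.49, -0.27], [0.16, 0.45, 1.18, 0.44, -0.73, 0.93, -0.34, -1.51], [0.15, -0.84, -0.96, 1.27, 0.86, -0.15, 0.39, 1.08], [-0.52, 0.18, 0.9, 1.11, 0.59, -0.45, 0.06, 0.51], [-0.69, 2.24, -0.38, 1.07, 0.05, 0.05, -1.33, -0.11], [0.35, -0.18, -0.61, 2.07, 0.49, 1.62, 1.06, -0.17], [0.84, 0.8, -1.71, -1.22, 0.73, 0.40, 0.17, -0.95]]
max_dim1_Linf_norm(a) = 0.89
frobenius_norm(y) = 7.26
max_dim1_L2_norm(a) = 1.13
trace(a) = 1.16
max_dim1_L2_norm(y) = 2.97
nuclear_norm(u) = 13.71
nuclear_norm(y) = 17.13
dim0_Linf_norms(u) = [1.1, 1.64, 1.4, 2.32, 1.42, 0.99, 0.27, 1.18]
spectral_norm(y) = 4.05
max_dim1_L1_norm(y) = 6.82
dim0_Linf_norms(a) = [0.5, 0.57, 0.69, 0.89, 0.46, 0.67, 0.28, 0.53]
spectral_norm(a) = 1.53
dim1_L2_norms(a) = [0.88, 0.82, 0.93, 0.92, 0.65, 0.78, 1.13, 1.06]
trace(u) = 3.73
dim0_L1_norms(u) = [5.48, 5.15, 7.05, 5.83, 6.49, 3.78, 1.05, 5.16]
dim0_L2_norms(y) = [1.28, 2.74, 2.96, 3.2, 2.48, 2.05, 3.09, 2.17]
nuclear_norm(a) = 6.32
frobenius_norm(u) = 6.32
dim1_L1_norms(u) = [4.4, 6.66, 3.08, 4.61, 3.38, 5.27, 6.42, 6.17]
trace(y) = 3.61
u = y @ a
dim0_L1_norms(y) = [2.86, 5.98, 7.74, 7.75, 5.98, 4.33, 6.24, 4.67]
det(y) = -13.48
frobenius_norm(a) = 2.56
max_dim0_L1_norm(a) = 2.95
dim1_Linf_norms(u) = [1.18, 2.32, 1.03, 1.42, 0.88, 1.64, 1.55, 1.4]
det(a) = 0.02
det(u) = -0.25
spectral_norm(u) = 4.29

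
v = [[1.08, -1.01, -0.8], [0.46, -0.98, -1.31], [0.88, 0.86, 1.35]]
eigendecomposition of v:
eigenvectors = [[(0.26-0.26j), (0.26+0.26j), 0.00+0.00j], [(0.5-0.39j), 0.50+0.39j, (-0.62+0j)], [(-0.68+0j), (-0.68-0j), 0.78+0.00j]]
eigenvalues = [(0.39+0.84j), (0.39-0.84j), (0.68+0j)]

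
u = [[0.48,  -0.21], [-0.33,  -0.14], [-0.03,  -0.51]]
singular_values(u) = [0.61, 0.54]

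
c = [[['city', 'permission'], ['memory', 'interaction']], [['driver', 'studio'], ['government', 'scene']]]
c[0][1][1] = 'interaction'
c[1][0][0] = 'driver'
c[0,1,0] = 'memory'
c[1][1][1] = 'scene'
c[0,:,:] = [['city', 'permission'], ['memory', 'interaction']]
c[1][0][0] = 'driver'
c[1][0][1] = 'studio'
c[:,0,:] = [['city', 'permission'], ['driver', 'studio']]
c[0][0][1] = 'permission'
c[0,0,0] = 'city'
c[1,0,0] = 'driver'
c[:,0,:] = [['city', 'permission'], ['driver', 'studio']]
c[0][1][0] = 'memory'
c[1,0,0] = 'driver'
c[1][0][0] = 'driver'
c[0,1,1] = 'interaction'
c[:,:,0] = [['city', 'memory'], ['driver', 'government']]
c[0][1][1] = 'interaction'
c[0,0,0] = 'city'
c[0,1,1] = 'interaction'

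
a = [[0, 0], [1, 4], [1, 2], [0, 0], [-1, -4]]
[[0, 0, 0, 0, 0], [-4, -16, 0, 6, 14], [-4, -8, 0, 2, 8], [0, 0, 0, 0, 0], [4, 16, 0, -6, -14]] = a@[[-4, 0, 0, -2, 2], [0, -4, 0, 2, 3]]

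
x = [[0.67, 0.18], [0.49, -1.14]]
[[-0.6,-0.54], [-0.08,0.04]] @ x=[[-0.67, 0.51], [-0.03, -0.06]]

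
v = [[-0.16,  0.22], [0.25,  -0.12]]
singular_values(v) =[0.38, 0.1]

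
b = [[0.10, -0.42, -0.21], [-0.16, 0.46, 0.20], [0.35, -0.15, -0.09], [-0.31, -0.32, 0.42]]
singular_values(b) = [0.77, 0.63, 0.22]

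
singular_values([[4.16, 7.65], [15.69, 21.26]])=[27.8, 1.14]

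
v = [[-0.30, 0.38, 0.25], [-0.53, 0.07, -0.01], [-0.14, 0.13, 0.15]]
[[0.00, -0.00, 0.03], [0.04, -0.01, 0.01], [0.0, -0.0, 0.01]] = v@[[-0.08, 0.01, -0.01], [-0.02, -0.00, 0.04], [-0.05, 0.00, 0.04]]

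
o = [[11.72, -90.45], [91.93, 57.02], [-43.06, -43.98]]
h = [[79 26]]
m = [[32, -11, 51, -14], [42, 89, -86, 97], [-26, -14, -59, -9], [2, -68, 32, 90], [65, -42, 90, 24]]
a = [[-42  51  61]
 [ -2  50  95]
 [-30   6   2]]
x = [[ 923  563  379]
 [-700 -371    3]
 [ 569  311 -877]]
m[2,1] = -14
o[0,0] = 11.72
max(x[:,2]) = 379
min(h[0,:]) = 26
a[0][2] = 61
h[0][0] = 79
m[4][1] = -42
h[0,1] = 26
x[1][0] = -700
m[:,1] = [-11, 89, -14, -68, -42]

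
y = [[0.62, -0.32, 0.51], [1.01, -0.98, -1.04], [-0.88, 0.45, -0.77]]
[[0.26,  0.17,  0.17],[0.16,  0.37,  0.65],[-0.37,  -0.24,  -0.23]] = y @ [[0.09, 0.53, 0.17], [-0.29, 0.3, -0.37], [0.21, -0.12, -0.11]]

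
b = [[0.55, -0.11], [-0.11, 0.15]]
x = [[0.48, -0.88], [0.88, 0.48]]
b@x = [[0.17, -0.54], [0.08, 0.17]]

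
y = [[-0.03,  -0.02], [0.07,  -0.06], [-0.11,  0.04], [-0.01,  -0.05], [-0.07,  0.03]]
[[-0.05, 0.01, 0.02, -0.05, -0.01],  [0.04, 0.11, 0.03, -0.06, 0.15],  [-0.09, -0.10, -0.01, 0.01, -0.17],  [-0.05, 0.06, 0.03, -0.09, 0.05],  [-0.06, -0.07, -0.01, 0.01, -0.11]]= y @ [[1.12, 0.41, -0.13, 0.54, 1.08], [0.71, -1.31, -0.64, 1.65, -1.22]]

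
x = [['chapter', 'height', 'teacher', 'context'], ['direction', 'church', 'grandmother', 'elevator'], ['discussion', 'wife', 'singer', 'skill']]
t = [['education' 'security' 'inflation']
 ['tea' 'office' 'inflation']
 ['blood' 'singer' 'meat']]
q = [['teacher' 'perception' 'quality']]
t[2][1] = 'singer'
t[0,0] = 'education'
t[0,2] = 'inflation'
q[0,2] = 'quality'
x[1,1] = 'church'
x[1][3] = 'elevator'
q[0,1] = 'perception'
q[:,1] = ['perception']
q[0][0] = 'teacher'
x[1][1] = 'church'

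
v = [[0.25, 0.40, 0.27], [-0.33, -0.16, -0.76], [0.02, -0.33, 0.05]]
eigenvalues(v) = [(0.28+0.02j), (0.28-0.02j), (-0.42+0j)]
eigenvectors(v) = [[(0.71+0j), 0.71-0.00j, (-0.58+0j)],  [(0.43+0.05j), 0.43-0.05j, 0.66+0.00j],  [(-0.56-0.04j), -0.56+0.04j, (0.48+0j)]]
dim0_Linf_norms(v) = [0.33, 0.4, 0.76]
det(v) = -0.03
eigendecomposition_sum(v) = [[0.07+1.92j, (0.08-0.05j), (-0.02+2.38j)], [-0.10+1.18j, (0.05-0.02j), -0.20+1.46j], [0.05-1.52j, -0.07+0.03j, (0.16-1.88j)]] + [[(0.07-1.92j),(0.08+0.05j),-0.02-2.38j],[-0.10-1.18j,(0.05+0.02j),-0.20-1.46j],[(0.05+1.52j),(-0.07-0.03j),0.16+1.88j]] + [[0.11-0.00j, 0.24+0.00j, (0.32-0j)], [(-0.12+0j), -0.27-0.00j, -0.36+0.00j], [(-0.09+0j), -0.20-0.00j, (-0.26+0j)]]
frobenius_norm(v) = 1.06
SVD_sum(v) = [[0.2,0.18,0.39], [-0.35,-0.31,-0.68], [-0.03,-0.03,-0.06]] + [[-0.00, 0.23, -0.1], [-0.00, 0.16, -0.07], [0.0, -0.29, 0.13]] + [[0.05, -0.01, -0.02],[0.02, -0.00, -0.01],[0.05, -0.01, -0.02]]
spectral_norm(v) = 0.96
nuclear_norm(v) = 1.48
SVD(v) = [[0.50, -0.56, -0.66], [-0.86, -0.39, -0.32], [-0.08, 0.73, -0.68]] @ diag([0.9579019051813337, 0.4419347454984337, 0.08011005412060532]) @ [[0.43, 0.38, 0.82], [0.01, -0.91, 0.42], [-0.90, 0.17, 0.39]]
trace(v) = 0.14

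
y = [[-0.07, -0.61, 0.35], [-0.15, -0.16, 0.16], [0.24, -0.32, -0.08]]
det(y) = 0.010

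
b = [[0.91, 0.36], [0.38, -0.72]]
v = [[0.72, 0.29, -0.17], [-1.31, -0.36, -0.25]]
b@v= [[0.18,0.13,-0.24], [1.22,0.37,0.12]]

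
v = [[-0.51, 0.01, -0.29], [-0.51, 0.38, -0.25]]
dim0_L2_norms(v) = [0.72, 0.38, 0.38]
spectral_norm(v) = 0.86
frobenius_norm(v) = 0.90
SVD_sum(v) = [[-0.46, 0.19, -0.24], [-0.55, 0.23, -0.29]] + [[-0.05, -0.18, -0.05], [0.04, 0.15, 0.04]]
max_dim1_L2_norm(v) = 0.68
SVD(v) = [[-0.64, -0.77], [-0.77, 0.64]] @ diag([0.8646377903785087, 0.2523915439339647]) @ [[0.83, -0.34, 0.44],[0.26, 0.93, 0.25]]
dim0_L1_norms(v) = [1.02, 0.39, 0.54]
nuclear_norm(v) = 1.12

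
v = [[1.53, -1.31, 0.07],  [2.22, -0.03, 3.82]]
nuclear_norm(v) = 6.31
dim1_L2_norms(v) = [2.02, 4.42]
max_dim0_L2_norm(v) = 3.82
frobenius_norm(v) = 4.86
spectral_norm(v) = 4.51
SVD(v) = [[0.22, 0.98], [0.98, -0.22]] @ diag([4.51254012750073, 1.7945978930377953]) @ [[0.55, -0.07, 0.83], [0.56, -0.71, -0.43]]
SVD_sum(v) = [[0.55, -0.07, 0.83], [2.44, -0.31, 3.65]] + [[0.98, -1.24, -0.76],[-0.22, 0.28, 0.17]]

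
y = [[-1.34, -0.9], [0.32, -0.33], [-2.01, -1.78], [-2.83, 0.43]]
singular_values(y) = [3.88, 1.78]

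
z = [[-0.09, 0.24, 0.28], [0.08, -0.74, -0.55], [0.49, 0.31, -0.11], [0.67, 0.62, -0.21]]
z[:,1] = [0.241, -0.744, 0.308, 0.615]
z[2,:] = [0.488, 0.308, -0.111]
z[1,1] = -0.744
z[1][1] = -0.744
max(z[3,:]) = 0.673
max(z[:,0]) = 0.673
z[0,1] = 0.241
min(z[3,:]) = -0.213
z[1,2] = -0.55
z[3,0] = 0.673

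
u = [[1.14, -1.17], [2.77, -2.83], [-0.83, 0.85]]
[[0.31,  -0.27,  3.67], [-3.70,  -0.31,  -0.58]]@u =[[-3.44, 3.52], [-4.6, 4.71]]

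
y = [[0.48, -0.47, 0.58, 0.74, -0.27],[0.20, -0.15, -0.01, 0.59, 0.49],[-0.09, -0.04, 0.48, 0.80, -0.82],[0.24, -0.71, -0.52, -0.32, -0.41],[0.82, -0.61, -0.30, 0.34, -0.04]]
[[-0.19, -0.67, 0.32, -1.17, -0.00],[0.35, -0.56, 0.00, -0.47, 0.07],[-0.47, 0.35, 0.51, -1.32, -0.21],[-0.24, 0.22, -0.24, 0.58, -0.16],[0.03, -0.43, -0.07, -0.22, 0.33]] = y @[[0.01, -0.42, 0.03, -0.15, 0.82], [0.07, 0.57, 0.19, -0.16, 0.61], [-0.16, -0.75, 0.25, -0.56, -0.14], [0.12, 0.02, 0.25, -1.04, -0.03], [0.59, -0.83, -0.24, 0.29, 0.02]]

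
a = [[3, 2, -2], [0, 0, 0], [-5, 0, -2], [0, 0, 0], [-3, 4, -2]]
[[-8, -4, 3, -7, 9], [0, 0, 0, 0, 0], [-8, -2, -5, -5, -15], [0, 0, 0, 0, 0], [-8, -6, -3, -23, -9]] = a @ [[0, 0, 1, 1, 3], [0, -1, 0, -5, 0], [4, 1, 0, 0, 0]]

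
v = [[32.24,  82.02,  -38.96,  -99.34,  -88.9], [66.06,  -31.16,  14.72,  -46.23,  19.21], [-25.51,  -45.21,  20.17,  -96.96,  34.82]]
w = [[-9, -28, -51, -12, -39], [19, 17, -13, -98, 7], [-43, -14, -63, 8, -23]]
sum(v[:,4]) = -34.87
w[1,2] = -13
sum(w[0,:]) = -139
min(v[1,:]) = -46.23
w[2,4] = -23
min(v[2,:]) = -96.96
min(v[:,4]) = -88.9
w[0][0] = -9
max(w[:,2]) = -13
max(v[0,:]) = 82.02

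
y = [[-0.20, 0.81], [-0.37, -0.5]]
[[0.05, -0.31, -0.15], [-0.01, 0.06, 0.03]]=y@[[-0.04, 0.26, 0.12], [0.05, -0.32, -0.15]]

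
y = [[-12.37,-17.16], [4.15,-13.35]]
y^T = [[-12.37, 4.15], [-17.16, -13.35]]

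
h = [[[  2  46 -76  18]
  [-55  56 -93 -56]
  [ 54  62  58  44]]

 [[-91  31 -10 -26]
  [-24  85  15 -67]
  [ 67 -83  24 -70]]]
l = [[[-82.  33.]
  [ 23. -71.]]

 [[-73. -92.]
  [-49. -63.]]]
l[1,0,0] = -73.0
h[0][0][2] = -76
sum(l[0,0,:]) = -49.0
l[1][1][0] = -49.0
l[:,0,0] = [-82.0, -73.0]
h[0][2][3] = 44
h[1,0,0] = -91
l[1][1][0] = -49.0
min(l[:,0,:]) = -92.0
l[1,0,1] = -92.0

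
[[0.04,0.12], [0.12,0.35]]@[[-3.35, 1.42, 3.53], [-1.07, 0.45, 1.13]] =[[-0.26, 0.11, 0.28], [-0.78, 0.33, 0.82]]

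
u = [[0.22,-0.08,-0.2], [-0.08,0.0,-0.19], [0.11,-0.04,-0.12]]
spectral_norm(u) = 0.36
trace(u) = 0.10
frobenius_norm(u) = 0.41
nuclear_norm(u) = 0.55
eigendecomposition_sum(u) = [[0.18, -0.06, -0.08], [-0.16, 0.05, 0.07], [0.08, -0.03, -0.04]] + [[-0.0, -0.00, 0.01],[-0.01, -0.00, 0.03],[0.00, 0.00, -0.0]] + [[0.04, -0.02, -0.13], [0.09, -0.05, -0.28], [0.03, -0.01, -0.08]]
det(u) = 0.00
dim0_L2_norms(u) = [0.26, 0.09, 0.3]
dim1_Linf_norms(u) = [0.22, 0.19, 0.12]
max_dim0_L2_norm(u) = 0.3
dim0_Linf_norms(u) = [0.22, 0.08, 0.2]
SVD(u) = [[-0.84, 0.27, -0.46], [-0.27, -0.96, -0.07], [-0.46, 0.07, 0.88]] @ diag([0.3601005413297477, 0.1890081038621526, 0.0018806404378352121]) @ [[-0.6, 0.24, 0.77],  [0.76, -0.13, 0.63],  [0.25, 0.96, -0.1]]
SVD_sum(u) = [[0.18,-0.07,-0.23], [0.06,-0.02,-0.08], [0.10,-0.04,-0.13]] + [[0.04,-0.01,0.03], [-0.14,0.02,-0.12], [0.01,-0.0,0.01]] + [[-0.00, -0.0, 0.00], [-0.00, -0.00, 0.00], [0.00, 0.0, -0.0]]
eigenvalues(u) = [0.2, -0.01, -0.09]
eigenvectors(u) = [[-0.72, 0.27, 0.39], [0.61, 0.96, 0.88], [-0.33, -0.08, 0.25]]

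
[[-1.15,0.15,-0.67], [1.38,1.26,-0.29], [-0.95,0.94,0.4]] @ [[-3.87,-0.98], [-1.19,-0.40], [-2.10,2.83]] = [[5.68, -0.83], [-6.23, -2.68], [1.72, 1.69]]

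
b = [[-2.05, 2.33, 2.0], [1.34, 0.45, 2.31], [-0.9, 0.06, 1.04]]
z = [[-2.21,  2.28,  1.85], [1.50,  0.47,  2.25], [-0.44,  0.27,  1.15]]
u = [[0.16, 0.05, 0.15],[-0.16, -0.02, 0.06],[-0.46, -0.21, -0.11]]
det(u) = 0.00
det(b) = -7.80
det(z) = -4.91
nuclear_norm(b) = 7.28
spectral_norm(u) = 0.57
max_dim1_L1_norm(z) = 6.34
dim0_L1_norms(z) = [4.15, 3.02, 5.25]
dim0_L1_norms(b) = [4.29, 2.84, 5.35]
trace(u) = 0.03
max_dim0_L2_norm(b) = 3.23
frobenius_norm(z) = 4.76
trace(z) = -0.59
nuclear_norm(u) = 0.76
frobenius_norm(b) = 4.78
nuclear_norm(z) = 7.05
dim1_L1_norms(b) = [6.38, 4.1, 2.0]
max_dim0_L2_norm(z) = 3.13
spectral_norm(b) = 4.01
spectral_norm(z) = 3.92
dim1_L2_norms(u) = [0.22, 0.17, 0.52]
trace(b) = -0.56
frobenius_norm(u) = 0.59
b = u + z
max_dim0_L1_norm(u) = 0.78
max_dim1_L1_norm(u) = 0.78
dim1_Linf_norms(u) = [0.16, 0.16, 0.46]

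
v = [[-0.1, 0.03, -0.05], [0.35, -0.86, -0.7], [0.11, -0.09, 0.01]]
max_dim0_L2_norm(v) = 0.87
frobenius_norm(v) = 1.18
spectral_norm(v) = 1.17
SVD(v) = [[-0.02, -0.73, 0.69], [1.0, -0.07, -0.05], [0.08, 0.68, 0.73]] @ diag([1.1668253121601029, 0.15569872762150075, 0.008751978034973915]) @ [[0.31, -0.74, -0.6], [0.79, -0.15, 0.59], [-0.53, -0.65, 0.54]]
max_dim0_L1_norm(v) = 0.98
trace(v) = -0.95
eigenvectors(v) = [[0.03, -0.7, -0.38],[-0.99, -0.62, -0.66],[-0.10, 0.37, 0.65]]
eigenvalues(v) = [-0.94, -0.05, 0.04]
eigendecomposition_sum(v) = [[-0.01, 0.03, 0.02], [0.44, -0.87, -0.62], [0.04, -0.09, -0.06]] + [[-0.07, 0.0, -0.04], [-0.06, 0.0, -0.03], [0.04, -0.0, 0.02]] + [[-0.02, 0.00, -0.03], [-0.03, 0.00, -0.05], [0.03, -0.0, 0.05]]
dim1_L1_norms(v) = [0.18, 1.91, 0.21]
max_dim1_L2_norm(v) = 1.16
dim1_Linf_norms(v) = [0.1, 0.86, 0.11]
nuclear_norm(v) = 1.33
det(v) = 0.00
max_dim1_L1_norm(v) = 1.91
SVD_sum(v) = [[-0.01, 0.02, 0.01], [0.36, -0.86, -0.69], [0.03, -0.07, -0.06]] + [[-0.09,0.02,-0.07], [-0.01,0.00,-0.01], [0.08,-0.02,0.06]] + [[-0.0, -0.0, 0.00], [0.0, 0.0, -0.00], [-0.0, -0.00, 0.0]]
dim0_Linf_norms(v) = [0.35, 0.86, 0.7]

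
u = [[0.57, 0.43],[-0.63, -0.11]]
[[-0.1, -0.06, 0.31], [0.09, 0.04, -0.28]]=u @ [[-0.14,-0.05,0.42], [-0.05,-0.07,0.17]]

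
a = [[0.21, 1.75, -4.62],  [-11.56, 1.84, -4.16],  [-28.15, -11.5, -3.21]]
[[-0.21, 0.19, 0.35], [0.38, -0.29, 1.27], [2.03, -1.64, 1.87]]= a @ [[-0.05, 0.04, -0.08], [-0.06, 0.05, 0.05], [0.02, -0.02, -0.06]]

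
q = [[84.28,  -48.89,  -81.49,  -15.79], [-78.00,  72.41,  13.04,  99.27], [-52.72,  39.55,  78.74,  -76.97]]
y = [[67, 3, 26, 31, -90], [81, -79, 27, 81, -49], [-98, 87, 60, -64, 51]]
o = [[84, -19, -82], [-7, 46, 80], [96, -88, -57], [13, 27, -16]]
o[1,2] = 80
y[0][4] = -90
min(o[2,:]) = -88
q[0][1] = -48.89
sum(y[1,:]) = 61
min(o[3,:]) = -16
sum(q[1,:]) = 106.72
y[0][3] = 31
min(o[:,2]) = -82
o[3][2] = -16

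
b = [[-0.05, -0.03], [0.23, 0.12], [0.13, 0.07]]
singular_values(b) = [0.3, 0.0]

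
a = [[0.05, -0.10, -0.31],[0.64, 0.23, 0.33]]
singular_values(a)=[0.77, 0.3]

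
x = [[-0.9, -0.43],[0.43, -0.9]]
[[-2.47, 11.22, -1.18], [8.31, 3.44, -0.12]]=x@[[5.83, -8.66, 1.02], [-6.45, -7.96, 0.62]]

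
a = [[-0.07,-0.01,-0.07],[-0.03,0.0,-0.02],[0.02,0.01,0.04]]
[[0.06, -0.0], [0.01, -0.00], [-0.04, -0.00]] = a@[[0.30,-0.10],  [0.20,-1.09],  [-1.14,0.28]]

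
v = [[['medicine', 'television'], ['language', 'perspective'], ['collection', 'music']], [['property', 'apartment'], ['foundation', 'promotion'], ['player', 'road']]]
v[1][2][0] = 'player'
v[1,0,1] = 'apartment'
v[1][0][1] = 'apartment'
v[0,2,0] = 'collection'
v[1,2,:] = ['player', 'road']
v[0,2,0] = 'collection'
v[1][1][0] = 'foundation'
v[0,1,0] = 'language'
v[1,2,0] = 'player'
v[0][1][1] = 'perspective'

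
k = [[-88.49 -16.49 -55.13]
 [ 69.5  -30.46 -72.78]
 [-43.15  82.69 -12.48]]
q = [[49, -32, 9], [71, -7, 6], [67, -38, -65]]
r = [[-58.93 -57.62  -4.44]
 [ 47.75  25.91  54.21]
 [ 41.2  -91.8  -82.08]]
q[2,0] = 67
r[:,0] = [-58.93, 47.75, 41.2]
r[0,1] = -57.62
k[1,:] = [69.5, -30.46, -72.78]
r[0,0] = -58.93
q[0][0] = 49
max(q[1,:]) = 71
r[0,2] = -4.44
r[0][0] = -58.93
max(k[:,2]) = -12.48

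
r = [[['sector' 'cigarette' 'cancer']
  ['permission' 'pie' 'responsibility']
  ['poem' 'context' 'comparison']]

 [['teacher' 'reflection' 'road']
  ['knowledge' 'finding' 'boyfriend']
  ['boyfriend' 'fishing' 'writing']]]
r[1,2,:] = ['boyfriend', 'fishing', 'writing']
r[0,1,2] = 'responsibility'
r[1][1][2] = 'boyfriend'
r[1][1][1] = 'finding'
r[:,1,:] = [['permission', 'pie', 'responsibility'], ['knowledge', 'finding', 'boyfriend']]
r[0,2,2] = 'comparison'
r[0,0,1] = 'cigarette'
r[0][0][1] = 'cigarette'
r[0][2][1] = 'context'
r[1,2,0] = 'boyfriend'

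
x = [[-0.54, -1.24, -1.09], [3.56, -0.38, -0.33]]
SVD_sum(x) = [[-0.39, 0.03, 0.02], [3.58, -0.24, -0.21]] + [[-0.15, -1.27, -1.11], [-0.02, -0.14, -0.12]]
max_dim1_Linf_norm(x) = 3.56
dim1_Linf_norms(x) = [1.24, 3.56]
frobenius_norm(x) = 3.99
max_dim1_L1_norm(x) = 4.27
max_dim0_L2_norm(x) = 3.6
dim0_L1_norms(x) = [4.1, 1.62, 1.42]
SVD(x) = [[-0.11, 0.99], [0.99, 0.11]] @ diag([3.611883142548022, 1.7024982127971304]) @ [[1.0, -0.07, -0.06], [-0.09, -0.75, -0.66]]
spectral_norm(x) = 3.61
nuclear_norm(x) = 5.31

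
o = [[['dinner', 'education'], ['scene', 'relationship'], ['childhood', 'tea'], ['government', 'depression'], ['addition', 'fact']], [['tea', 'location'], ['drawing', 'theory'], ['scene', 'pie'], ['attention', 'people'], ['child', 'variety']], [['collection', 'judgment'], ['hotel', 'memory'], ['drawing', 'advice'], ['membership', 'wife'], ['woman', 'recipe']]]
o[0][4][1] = 'fact'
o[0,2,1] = 'tea'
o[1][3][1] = 'people'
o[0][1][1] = 'relationship'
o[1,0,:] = ['tea', 'location']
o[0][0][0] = 'dinner'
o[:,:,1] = [['education', 'relationship', 'tea', 'depression', 'fact'], ['location', 'theory', 'pie', 'people', 'variety'], ['judgment', 'memory', 'advice', 'wife', 'recipe']]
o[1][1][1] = 'theory'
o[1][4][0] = 'child'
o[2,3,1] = 'wife'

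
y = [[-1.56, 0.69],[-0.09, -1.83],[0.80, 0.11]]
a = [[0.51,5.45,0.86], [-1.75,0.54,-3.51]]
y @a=[[-2.00, -8.13, -3.76], [3.16, -1.48, 6.35], [0.22, 4.42, 0.3]]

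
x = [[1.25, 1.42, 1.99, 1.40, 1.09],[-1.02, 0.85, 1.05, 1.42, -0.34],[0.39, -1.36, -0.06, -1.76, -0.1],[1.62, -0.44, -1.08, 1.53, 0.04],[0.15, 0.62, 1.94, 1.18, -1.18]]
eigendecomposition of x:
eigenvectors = [[(0.05+0.12j), 0.05-0.12j, (-0.17+0.43j), -0.17-0.43j, (-0.42+0j)], [(0.22-0.05j), 0.22+0.05j, -0.56+0.00j, (-0.56-0j), -0.44+0.00j], [(-0.62+0.09j), -0.62-0.09j, (0.23-0.26j), (0.23+0.26j), (0.15+0j)], [0.73+0.00j, (0.73-0j), 0.28-0.22j, 0.28+0.22j, 0.27+0.00j], [-0.05+0.05j, -0.05-0.05j, (-0.36-0.33j), (-0.36+0.33j), 0.73+0.00j]]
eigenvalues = [(2.43+0.17j), (2.43-0.17j), (-0.84+1.62j), (-0.84-1.62j), (-0.8+0j)]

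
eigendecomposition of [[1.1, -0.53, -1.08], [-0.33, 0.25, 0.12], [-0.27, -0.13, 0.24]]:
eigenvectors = [[-0.94, 0.69, 0.28], [0.28, 0.39, -0.76], [0.18, 0.61, 0.59]]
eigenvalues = [1.46, -0.15, 0.28]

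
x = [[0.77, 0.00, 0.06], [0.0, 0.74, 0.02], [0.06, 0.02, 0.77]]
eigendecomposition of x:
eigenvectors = [[-0.69, -0.62, 0.38], [-0.15, -0.38, -0.91], [-0.71, 0.68, -0.17]]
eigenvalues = [0.83, 0.7, 0.74]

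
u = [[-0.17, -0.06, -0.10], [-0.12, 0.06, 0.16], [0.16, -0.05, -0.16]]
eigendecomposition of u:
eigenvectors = [[(0.1-0.36j),0.10+0.36j,-0.10+0.00j], [(0.6+0.04j),(0.6-0.04j),0.92+0.00j], [-0.70+0.00j,(-0.7-0j),-0.37+0.00j]]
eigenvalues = [(-0.14+0.09j), (-0.14-0.09j), (0.01+0j)]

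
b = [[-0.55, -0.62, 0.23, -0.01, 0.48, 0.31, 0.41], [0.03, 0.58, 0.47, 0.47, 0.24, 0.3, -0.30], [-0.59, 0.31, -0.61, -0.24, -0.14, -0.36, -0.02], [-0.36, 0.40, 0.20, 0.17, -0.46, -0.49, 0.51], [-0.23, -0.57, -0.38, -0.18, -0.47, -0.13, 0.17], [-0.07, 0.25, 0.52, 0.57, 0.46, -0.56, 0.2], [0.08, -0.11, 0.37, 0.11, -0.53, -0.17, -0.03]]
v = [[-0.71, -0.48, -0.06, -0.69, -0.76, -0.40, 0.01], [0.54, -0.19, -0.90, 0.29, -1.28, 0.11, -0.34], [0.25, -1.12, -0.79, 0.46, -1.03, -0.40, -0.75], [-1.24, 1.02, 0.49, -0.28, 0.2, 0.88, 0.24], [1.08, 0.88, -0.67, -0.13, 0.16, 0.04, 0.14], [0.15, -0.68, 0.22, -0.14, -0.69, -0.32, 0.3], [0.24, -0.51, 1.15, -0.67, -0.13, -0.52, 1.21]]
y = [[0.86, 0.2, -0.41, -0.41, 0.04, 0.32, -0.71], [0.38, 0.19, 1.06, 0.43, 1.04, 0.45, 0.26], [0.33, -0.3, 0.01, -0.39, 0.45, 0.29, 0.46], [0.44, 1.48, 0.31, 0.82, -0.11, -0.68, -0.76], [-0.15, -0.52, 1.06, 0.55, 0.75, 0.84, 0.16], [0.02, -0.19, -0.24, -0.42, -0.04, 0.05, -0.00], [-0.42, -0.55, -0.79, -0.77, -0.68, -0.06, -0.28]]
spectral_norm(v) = 3.01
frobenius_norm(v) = 4.49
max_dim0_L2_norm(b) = 1.17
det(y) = -0.00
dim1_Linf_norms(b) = [0.62, 0.58, 0.61, 0.51, 0.57, 0.57, 0.53]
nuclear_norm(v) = 9.19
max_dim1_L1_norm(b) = 2.63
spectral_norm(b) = 1.58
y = v @ b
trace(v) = -0.92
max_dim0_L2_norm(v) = 2.01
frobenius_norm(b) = 2.62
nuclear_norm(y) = 7.40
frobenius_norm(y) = 3.89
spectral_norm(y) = 2.69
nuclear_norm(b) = 6.05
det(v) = 0.00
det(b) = 0.07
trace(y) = 2.40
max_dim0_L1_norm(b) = 2.84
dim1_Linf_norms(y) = [0.86, 1.06, 0.46, 1.48, 1.06, 0.42, 0.79]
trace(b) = -1.47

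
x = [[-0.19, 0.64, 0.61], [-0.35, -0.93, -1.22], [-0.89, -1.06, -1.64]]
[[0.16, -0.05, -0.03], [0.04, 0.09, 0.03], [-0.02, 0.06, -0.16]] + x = [[-0.03, 0.59, 0.58],[-0.31, -0.84, -1.19],[-0.91, -1.00, -1.8]]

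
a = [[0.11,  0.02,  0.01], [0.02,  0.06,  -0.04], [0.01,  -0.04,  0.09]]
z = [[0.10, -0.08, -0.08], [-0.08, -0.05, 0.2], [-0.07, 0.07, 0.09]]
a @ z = [[0.01, -0.01, -0.0], [0.0, -0.01, 0.01], [-0.0, 0.01, -0.0]]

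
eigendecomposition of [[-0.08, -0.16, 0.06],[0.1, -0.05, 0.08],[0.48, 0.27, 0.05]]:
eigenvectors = [[-0.01, 0.34, -0.46], [0.37, -0.49, -0.13], [0.93, -0.80, 0.88]]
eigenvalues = [0.15, 0.01, -0.24]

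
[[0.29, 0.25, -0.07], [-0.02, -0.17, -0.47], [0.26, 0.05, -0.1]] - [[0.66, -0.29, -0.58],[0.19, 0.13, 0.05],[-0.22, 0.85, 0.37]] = [[-0.37,0.54,0.51], [-0.21,-0.3,-0.52], [0.48,-0.8,-0.47]]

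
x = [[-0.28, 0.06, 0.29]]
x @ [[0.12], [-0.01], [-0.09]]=[[-0.06]]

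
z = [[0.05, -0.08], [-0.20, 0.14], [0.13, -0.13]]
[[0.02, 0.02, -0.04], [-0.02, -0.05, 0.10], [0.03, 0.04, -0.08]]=z@[[-0.19,0.06,-0.25], [-0.40,-0.27,0.38]]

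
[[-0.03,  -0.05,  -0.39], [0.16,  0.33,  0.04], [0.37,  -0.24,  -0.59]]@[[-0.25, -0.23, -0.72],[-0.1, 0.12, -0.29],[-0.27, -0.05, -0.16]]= [[0.12, 0.02, 0.10], [-0.08, 0.0, -0.22], [0.09, -0.08, -0.1]]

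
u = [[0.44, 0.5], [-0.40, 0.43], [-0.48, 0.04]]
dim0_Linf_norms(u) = [0.48, 0.5]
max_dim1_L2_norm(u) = 0.67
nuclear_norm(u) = 1.42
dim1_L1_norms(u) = [0.94, 0.83, 0.52]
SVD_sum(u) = [[0.52, 0.1],[-0.31, -0.06],[-0.46, -0.09]] + [[-0.08,0.40],[-0.09,0.49],[-0.02,0.13]]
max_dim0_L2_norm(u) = 0.76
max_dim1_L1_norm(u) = 0.94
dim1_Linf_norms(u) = [0.5, 0.43, 0.48]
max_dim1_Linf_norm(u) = 0.5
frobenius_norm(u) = 1.01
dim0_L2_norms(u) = [0.76, 0.66]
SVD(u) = [[-0.68, -0.62], [0.41, -0.76], [0.60, -0.20]] @ diag([0.7677394578308567, 0.6565638772347915]) @ [[-0.98, -0.19], [0.19, -0.98]]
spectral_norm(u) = 0.77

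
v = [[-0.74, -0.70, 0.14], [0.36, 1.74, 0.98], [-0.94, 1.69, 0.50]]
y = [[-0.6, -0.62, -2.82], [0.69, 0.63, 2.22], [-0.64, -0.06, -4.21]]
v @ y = [[-0.13, 0.01, -0.06], [0.36, 0.81, -1.28], [1.41, 1.62, 4.30]]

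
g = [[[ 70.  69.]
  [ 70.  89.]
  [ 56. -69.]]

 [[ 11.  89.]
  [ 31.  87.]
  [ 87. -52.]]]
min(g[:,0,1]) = 69.0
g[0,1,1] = 89.0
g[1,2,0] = 87.0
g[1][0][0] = 11.0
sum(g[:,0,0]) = 81.0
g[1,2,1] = -52.0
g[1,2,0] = 87.0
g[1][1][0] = 31.0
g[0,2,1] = -69.0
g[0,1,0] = 70.0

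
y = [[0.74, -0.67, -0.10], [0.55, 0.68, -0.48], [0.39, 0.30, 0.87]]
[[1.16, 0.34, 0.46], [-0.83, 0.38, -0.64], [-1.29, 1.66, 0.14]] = y@ [[-0.11, 1.1, 0.04],[-1.72, 0.53, -0.70],[-0.84, 1.23, 0.38]]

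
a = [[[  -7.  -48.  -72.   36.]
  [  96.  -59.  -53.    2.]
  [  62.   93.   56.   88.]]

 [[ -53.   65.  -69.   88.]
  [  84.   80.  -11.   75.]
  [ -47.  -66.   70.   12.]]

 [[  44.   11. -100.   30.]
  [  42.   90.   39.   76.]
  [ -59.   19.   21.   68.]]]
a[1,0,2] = -69.0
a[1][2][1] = -66.0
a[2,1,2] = 39.0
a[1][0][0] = -53.0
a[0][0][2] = -72.0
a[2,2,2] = 21.0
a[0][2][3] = 88.0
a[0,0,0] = -7.0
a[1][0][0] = -53.0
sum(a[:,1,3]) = 153.0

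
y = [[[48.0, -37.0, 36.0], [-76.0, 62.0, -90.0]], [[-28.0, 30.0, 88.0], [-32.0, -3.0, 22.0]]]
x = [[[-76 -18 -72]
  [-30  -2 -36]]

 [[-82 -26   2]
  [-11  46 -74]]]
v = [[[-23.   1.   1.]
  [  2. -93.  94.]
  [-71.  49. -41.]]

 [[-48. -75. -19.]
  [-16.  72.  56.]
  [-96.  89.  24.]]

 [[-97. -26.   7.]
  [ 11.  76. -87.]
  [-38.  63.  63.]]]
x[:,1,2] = [-36, -74]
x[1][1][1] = 46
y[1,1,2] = 22.0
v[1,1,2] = 56.0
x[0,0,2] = -72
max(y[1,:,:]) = 88.0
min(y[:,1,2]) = -90.0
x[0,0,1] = -18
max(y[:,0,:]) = 88.0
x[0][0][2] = -72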